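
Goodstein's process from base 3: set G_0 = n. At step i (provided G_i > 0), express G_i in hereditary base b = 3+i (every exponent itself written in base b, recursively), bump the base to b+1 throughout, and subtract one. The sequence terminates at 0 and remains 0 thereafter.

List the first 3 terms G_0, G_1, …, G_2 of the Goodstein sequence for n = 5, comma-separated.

[0] 5 ≡ 3 + 2 (base 3). Lift 4: 6. −1: 5.
[1] 5 ≡ 4 + 1 (base 4). Lift 5: 6. −1: 5.

5, 5, 5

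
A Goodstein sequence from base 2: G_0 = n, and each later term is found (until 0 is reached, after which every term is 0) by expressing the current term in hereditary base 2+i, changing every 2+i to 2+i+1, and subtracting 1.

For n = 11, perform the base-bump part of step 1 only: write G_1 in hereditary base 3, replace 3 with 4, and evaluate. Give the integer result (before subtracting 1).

11 —HB2→ 2^(2 + 1) + 2 + 1 —bump→ 3^(3 + 1) + 3 + 1 = 85 —(−1)→ 84
84 —HB3→ 3^(3 + 1) + 3 —bump→ 4^(4 + 1) + 4 = 1028 —(−1)→ 1027

1028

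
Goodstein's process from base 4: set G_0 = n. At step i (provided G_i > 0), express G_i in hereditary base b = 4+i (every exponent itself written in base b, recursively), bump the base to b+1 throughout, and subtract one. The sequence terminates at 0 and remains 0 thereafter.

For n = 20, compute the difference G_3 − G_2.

(0) 20|_4 = 4^2 + 4 ↦ 5^2 + 5|_5 = 30 ⇒ 29
(1) 29|_5 = 5^2 + 4 ↦ 6^2 + 4|_6 = 40 ⇒ 39
(2) 39|_6 = 6^2 + 3 ↦ 7^2 + 3|_7 = 52 ⇒ 51

12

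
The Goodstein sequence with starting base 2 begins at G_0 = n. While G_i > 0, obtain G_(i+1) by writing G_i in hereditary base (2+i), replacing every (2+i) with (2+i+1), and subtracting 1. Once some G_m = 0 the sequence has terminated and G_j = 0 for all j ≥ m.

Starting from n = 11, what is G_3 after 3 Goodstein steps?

15627

G_0=11  [base 2] 2^(2 + 1) + 2 + 1  →[2↦3]→  3^(3 + 1) + 3 + 1 = 85  −1 ⇒ G_1=84
G_1=84  [base 3] 3^(3 + 1) + 3  →[3↦4]→  4^(4 + 1) + 4 = 1028  −1 ⇒ G_2=1027
G_2=1027  [base 4] 4^(4 + 1) + 3  →[4↦5]→  5^(5 + 1) + 3 = 15628  −1 ⇒ G_3=15627
G_3=15627  [base 5] 5^(5 + 1) + 2  →[5↦6]→  6^(6 + 1) + 2 = 279938  −1 ⇒ G_4=279937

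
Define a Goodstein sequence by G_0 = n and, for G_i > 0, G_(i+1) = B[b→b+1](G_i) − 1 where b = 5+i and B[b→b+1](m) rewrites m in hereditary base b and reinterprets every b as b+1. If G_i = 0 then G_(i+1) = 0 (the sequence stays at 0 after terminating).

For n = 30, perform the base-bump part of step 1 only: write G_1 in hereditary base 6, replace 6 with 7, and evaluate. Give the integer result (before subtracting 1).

54

30 —HB5→ 5^2 + 5 —bump→ 6^2 + 6 = 42 —(−1)→ 41
41 —HB6→ 6^2 + 5 —bump→ 7^2 + 5 = 54 —(−1)→ 53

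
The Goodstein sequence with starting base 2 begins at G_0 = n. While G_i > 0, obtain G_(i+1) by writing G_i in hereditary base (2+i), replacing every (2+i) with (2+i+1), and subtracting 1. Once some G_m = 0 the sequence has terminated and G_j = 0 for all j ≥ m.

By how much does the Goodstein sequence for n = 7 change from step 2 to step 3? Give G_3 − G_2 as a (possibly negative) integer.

2868

G_0 = 7. HB_2(7) = 2^2 + 2 + 1. Bump = 31. G_1 = 30.
G_1 = 30. HB_3(30) = 3^3 + 3. Bump = 260. G_2 = 259.
G_2 = 259. HB_4(259) = 4^4 + 3. Bump = 3128. G_3 = 3127.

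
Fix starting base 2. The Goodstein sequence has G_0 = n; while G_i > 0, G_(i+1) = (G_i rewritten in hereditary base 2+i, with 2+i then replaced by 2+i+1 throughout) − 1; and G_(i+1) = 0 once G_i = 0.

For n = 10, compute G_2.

i=0: 10 = 2^(2 + 1) + 2 (b=2); 2→3: 3^(3 + 1) + 3 = 84; 84−1 = 83
i=1: 83 = 3^(3 + 1) + 2 (b=3); 3→4: 4^(4 + 1) + 2 = 1026; 1026−1 = 1025
i=2: 1025 = 4^(4 + 1) + 1 (b=4); 4→5: 5^(5 + 1) + 1 = 15626; 15626−1 = 15625

1025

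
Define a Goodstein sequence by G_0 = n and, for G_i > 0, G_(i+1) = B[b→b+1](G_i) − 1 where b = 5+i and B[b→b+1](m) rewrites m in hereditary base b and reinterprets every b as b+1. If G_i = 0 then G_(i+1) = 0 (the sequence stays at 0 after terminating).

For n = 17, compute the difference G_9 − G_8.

1

[0] 17 ≡ 3·5 + 2 (base 5). Lift 6: 20. −1: 19.
[1] 19 ≡ 3·6 + 1 (base 6). Lift 7: 22. −1: 21.
[2] 21 ≡ 3·7 (base 7). Lift 8: 24. −1: 23.
[3] 23 ≡ 2·8 + 7 (base 8). Lift 9: 25. −1: 24.
[4] 24 ≡ 2·9 + 6 (base 9). Lift 10: 26. −1: 25.
[5] 25 ≡ 2·10 + 5 (base 10). Lift 11: 27. −1: 26.
[6] 26 ≡ 2·11 + 4 (base 11). Lift 12: 28. −1: 27.
[7] 27 ≡ 2·12 + 3 (base 12). Lift 13: 29. −1: 28.
[8] 28 ≡ 2·13 + 2 (base 13). Lift 14: 30. −1: 29.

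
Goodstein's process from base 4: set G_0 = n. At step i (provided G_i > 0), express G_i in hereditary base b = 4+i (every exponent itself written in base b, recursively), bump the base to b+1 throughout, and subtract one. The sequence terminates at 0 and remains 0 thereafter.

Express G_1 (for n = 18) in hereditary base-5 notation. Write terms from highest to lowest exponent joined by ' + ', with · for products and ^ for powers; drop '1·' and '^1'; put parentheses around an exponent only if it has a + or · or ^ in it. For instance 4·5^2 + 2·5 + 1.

5^2 + 1

(0) 18|_4 = 4^2 + 2 ↦ 5^2 + 2|_5 = 27 ⇒ 26
(1) 26|_5 = 5^2 + 1 ↦ 6^2 + 1|_6 = 37 ⇒ 36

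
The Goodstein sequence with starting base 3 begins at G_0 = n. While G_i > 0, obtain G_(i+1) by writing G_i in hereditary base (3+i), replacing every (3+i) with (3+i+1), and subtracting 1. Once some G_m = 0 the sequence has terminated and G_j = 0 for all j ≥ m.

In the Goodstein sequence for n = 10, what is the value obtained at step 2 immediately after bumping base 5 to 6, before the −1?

10 —HB3→ 3^2 + 1 —bump→ 4^2 + 1 = 17 —(−1)→ 16
16 —HB4→ 4^2 —bump→ 5^2 = 25 —(−1)→ 24
24 —HB5→ 4·5 + 4 —bump→ 4·6 + 4 = 28 —(−1)→ 27

28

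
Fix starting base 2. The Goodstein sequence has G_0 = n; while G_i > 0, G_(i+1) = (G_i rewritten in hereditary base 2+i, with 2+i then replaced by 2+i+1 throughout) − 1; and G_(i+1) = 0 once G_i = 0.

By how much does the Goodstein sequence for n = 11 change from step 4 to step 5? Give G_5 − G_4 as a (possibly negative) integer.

11 —HB2→ 2^(2 + 1) + 2 + 1 —bump→ 3^(3 + 1) + 3 + 1 = 85 —(−1)→ 84
84 —HB3→ 3^(3 + 1) + 3 —bump→ 4^(4 + 1) + 4 = 1028 —(−1)→ 1027
1027 —HB4→ 4^(4 + 1) + 3 —bump→ 5^(5 + 1) + 3 = 15628 —(−1)→ 15627
15627 —HB5→ 5^(5 + 1) + 2 —bump→ 6^(6 + 1) + 2 = 279938 —(−1)→ 279937
279937 —HB6→ 6^(6 + 1) + 1 —bump→ 7^(7 + 1) + 1 = 5764802 —(−1)→ 5764801

5484864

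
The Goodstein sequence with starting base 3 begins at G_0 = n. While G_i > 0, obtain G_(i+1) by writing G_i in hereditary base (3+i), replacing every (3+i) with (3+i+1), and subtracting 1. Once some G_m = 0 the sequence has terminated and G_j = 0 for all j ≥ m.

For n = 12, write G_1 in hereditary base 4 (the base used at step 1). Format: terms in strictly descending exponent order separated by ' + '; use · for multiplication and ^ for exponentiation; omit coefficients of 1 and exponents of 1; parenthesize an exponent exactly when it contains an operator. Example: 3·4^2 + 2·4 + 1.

4^2 + 3

12 —HB3→ 3^2 + 3 —bump→ 4^2 + 4 = 20 —(−1)→ 19
19 —HB4→ 4^2 + 3 —bump→ 5^2 + 3 = 28 —(−1)→ 27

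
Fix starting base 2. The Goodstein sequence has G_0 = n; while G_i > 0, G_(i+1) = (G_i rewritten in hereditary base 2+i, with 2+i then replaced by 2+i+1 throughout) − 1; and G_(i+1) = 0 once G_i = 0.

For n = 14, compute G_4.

326591

G_0 = 14. HB_2(14) = 2^(2 + 1) + 2^2 + 2. Bump = 111. G_1 = 110.
G_1 = 110. HB_3(110) = 3^(3 + 1) + 3^3 + 2. Bump = 1282. G_2 = 1281.
G_2 = 1281. HB_4(1281) = 4^(4 + 1) + 4^4 + 1. Bump = 18751. G_3 = 18750.
G_3 = 18750. HB_5(18750) = 5^(5 + 1) + 5^5. Bump = 326592. G_4 = 326591.
G_4 = 326591. HB_6(326591) = 6^(6 + 1) + 5·6^5 + 5·6^4 + 5·6^3 + 5·6^2 + 5·6 + 5. Bump = 5862841. G_5 = 5862840.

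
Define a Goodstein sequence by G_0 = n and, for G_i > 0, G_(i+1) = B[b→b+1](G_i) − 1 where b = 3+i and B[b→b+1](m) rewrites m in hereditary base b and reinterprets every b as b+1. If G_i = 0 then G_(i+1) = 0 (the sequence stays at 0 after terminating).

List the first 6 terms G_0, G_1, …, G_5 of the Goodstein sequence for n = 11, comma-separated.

11, 17, 25, 35, 39, 43

i=0: 11 = 3^2 + 2 (b=3); 3→4: 4^2 + 2 = 18; 18−1 = 17
i=1: 17 = 4^2 + 1 (b=4); 4→5: 5^2 + 1 = 26; 26−1 = 25
i=2: 25 = 5^2 (b=5); 5→6: 6^2 = 36; 36−1 = 35
i=3: 35 = 5·6 + 5 (b=6); 6→7: 5·7 + 5 = 40; 40−1 = 39
i=4: 39 = 5·7 + 4 (b=7); 7→8: 5·8 + 4 = 44; 44−1 = 43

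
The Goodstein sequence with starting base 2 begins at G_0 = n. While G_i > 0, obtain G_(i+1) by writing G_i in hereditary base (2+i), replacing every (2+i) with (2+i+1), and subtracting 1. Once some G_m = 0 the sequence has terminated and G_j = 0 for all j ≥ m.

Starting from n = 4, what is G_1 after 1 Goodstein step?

26

i=0: 4 = 2^2 (b=2); 2→3: 3^3 = 27; 27−1 = 26
i=1: 26 = 2·3^2 + 2·3 + 2 (b=3); 3→4: 2·4^2 + 2·4 + 2 = 42; 42−1 = 41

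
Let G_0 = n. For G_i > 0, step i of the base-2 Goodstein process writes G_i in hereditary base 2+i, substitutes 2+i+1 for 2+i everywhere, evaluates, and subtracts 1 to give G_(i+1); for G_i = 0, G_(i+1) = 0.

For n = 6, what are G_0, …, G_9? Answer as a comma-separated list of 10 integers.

6, 29, 257, 3125, 46655, 98039, 187243, 332147, 555551, 885775

G_0=6  [base 2] 2^2 + 2  →[2↦3]→  3^3 + 3 = 30  −1 ⇒ G_1=29
G_1=29  [base 3] 3^3 + 2  →[3↦4]→  4^4 + 2 = 258  −1 ⇒ G_2=257
G_2=257  [base 4] 4^4 + 1  →[4↦5]→  5^5 + 1 = 3126  −1 ⇒ G_3=3125
G_3=3125  [base 5] 5^5  →[5↦6]→  6^6 = 46656  −1 ⇒ G_4=46655
G_4=46655  [base 6] 5·6^5 + 5·6^4 + 5·6^3 + 5·6^2 + 5·6 + 5  →[6↦7]→  5·7^5 + 5·7^4 + 5·7^3 + 5·7^2 + 5·7 + 5 = 98040  −1 ⇒ G_5=98039
G_5=98039  [base 7] 5·7^5 + 5·7^4 + 5·7^3 + 5·7^2 + 5·7 + 4  →[7↦8]→  5·8^5 + 5·8^4 + 5·8^3 + 5·8^2 + 5·8 + 4 = 187244  −1 ⇒ G_6=187243
G_6=187243  [base 8] 5·8^5 + 5·8^4 + 5·8^3 + 5·8^2 + 5·8 + 3  →[8↦9]→  5·9^5 + 5·9^4 + 5·9^3 + 5·9^2 + 5·9 + 3 = 332148  −1 ⇒ G_7=332147
G_7=332147  [base 9] 5·9^5 + 5·9^4 + 5·9^3 + 5·9^2 + 5·9 + 2  →[9↦10]→  5·10^5 + 5·10^4 + 5·10^3 + 5·10^2 + 5·10 + 2 = 555552  −1 ⇒ G_8=555551
G_8=555551  [base 10] 5·10^5 + 5·10^4 + 5·10^3 + 5·10^2 + 5·10 + 1  →[10↦11]→  5·11^5 + 5·11^4 + 5·11^3 + 5·11^2 + 5·11 + 1 = 885776  −1 ⇒ G_9=885775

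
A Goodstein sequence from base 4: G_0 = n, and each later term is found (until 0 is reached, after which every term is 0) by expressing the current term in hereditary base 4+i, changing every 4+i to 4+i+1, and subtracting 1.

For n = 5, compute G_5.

(0) 5|_4 = 4 + 1 ↦ 5 + 1|_5 = 6 ⇒ 5
(1) 5|_5 = 5 ↦ 6|_6 = 6 ⇒ 5
(2) 5|_6 = 5 ↦ 5|_7 = 5 ⇒ 4
(3) 4|_7 = 4 ↦ 4|_8 = 4 ⇒ 3
(4) 3|_8 = 3 ↦ 3|_9 = 3 ⇒ 2
(5) 2|_9 = 2 ↦ 2|_10 = 2 ⇒ 1

2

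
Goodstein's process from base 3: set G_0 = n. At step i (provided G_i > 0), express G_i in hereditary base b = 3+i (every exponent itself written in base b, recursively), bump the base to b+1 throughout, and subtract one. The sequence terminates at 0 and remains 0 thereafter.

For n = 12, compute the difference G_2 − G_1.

8

step 0: 12 = 3^2 + 3; sub 4 for 3: 4^2 + 4; = 20; G_1 = 20−1 = 19
step 1: 19 = 4^2 + 3; sub 5 for 4: 5^2 + 3; = 28; G_2 = 28−1 = 27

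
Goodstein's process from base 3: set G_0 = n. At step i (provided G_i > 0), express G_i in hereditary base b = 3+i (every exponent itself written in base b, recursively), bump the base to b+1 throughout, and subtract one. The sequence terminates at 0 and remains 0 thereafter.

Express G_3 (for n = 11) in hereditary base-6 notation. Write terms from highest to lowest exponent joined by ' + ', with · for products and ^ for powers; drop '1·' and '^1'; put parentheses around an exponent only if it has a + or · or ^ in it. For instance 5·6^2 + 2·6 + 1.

5·6 + 5

G_0=11  [base 3] 3^2 + 2  →[3↦4]→  4^2 + 2 = 18  −1 ⇒ G_1=17
G_1=17  [base 4] 4^2 + 1  →[4↦5]→  5^2 + 1 = 26  −1 ⇒ G_2=25
G_2=25  [base 5] 5^2  →[5↦6]→  6^2 = 36  −1 ⇒ G_3=35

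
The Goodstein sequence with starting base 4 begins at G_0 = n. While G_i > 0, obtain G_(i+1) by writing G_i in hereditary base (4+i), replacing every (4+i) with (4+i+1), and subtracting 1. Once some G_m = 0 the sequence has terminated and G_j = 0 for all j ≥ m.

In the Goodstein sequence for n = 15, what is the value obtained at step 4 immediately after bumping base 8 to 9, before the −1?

25

15 —HB4→ 3·4 + 3 —bump→ 3·5 + 3 = 18 —(−1)→ 17
17 —HB5→ 3·5 + 2 —bump→ 3·6 + 2 = 20 —(−1)→ 19
19 —HB6→ 3·6 + 1 —bump→ 3·7 + 1 = 22 —(−1)→ 21
21 —HB7→ 3·7 —bump→ 3·8 = 24 —(−1)→ 23
23 —HB8→ 2·8 + 7 —bump→ 2·9 + 7 = 25 —(−1)→ 24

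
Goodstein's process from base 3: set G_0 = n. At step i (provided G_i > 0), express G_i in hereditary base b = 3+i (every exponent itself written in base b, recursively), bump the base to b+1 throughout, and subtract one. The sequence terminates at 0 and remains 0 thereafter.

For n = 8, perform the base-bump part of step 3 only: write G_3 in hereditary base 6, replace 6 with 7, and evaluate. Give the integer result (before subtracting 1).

12

i=0: 8 = 2·3 + 2 (b=3); 3→4: 2·4 + 2 = 10; 10−1 = 9
i=1: 9 = 2·4 + 1 (b=4); 4→5: 2·5 + 1 = 11; 11−1 = 10
i=2: 10 = 2·5 (b=5); 5→6: 2·6 = 12; 12−1 = 11
i=3: 11 = 6 + 5 (b=6); 6→7: 7 + 5 = 12; 12−1 = 11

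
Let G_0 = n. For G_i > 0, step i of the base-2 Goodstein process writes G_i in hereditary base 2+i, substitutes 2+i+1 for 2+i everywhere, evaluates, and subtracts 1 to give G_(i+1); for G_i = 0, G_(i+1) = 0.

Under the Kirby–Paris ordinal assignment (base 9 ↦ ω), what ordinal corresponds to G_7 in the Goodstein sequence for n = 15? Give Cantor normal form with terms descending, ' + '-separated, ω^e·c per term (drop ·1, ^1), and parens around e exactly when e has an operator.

G_0 = 15. HB_2(15) = 2^(2 + 1) + 2^2 + 2 + 1. Bump = 112. G_1 = 111.
G_1 = 111. HB_3(111) = 3^(3 + 1) + 3^3 + 3. Bump = 1284. G_2 = 1283.
G_2 = 1283. HB_4(1283) = 4^(4 + 1) + 4^4 + 3. Bump = 18753. G_3 = 18752.
G_3 = 18752. HB_5(18752) = 5^(5 + 1) + 5^5 + 2. Bump = 326594. G_4 = 326593.
G_4 = 326593. HB_6(326593) = 6^(6 + 1) + 6^6 + 1. Bump = 6588345. G_5 = 6588344.
G_5 = 6588344. HB_7(6588344) = 7^(7 + 1) + 7^7. Bump = 150994944. G_6 = 150994943.
G_6 = 150994943. HB_8(150994943) = 8^(8 + 1) + 7·8^7 + 7·8^6 + 7·8^5 + 7·8^4 + 7·8^3 + 7·8^2 + 7·8 + 7. Bump = 3524450281. G_7 = 3524450280.
G_7 = 3524450280. HB_9(3524450280) = 9^(9 + 1) + 7·9^7 + 7·9^6 + 7·9^5 + 7·9^4 + 7·9^3 + 7·9^2 + 7·9 + 6. Bump = 100077777776. G_8 = 100077777775.

ω^(ω + 1) + ω^7·7 + ω^6·7 + ω^5·7 + ω^4·7 + ω^3·7 + ω^2·7 + ω·7 + 6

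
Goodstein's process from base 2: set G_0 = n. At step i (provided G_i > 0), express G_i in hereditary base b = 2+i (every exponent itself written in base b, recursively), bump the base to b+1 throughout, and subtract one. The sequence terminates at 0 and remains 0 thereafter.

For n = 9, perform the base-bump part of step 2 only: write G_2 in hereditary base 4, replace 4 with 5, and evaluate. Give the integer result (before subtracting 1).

step 0: 9 = 2^(2 + 1) + 1; sub 3 for 2: 3^(3 + 1) + 1; = 82; G_1 = 82−1 = 81
step 1: 81 = 3^(3 + 1); sub 4 for 3: 4^(4 + 1); = 1024; G_2 = 1024−1 = 1023
step 2: 1023 = 3·4^4 + 3·4^3 + 3·4^2 + 3·4 + 3; sub 5 for 4: 3·5^5 + 3·5^3 + 3·5^2 + 3·5 + 3; = 9843; G_3 = 9843−1 = 9842

9843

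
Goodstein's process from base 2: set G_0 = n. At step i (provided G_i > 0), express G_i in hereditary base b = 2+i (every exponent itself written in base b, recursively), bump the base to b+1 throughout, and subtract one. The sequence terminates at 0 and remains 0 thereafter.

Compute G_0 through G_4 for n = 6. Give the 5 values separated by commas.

6 —HB2→ 2^2 + 2 —bump→ 3^3 + 3 = 30 —(−1)→ 29
29 —HB3→ 3^3 + 2 —bump→ 4^4 + 2 = 258 —(−1)→ 257
257 —HB4→ 4^4 + 1 —bump→ 5^5 + 1 = 3126 —(−1)→ 3125
3125 —HB5→ 5^5 —bump→ 6^6 = 46656 —(−1)→ 46655

6, 29, 257, 3125, 46655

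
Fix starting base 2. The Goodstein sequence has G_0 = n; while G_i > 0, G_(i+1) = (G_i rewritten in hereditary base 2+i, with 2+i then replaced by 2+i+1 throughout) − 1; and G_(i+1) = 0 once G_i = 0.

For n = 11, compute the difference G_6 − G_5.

128452926

base 2: 11 = 2^(2 + 1) + 2 + 1; at 3: 3^(3 + 1) + 3 + 1 = 85; next = 84
base 3: 84 = 3^(3 + 1) + 3; at 4: 4^(4 + 1) + 4 = 1028; next = 1027
base 4: 1027 = 4^(4 + 1) + 3; at 5: 5^(5 + 1) + 3 = 15628; next = 15627
base 5: 15627 = 5^(5 + 1) + 2; at 6: 6^(6 + 1) + 2 = 279938; next = 279937
base 6: 279937 = 6^(6 + 1) + 1; at 7: 7^(7 + 1) + 1 = 5764802; next = 5764801
base 7: 5764801 = 7^(7 + 1); at 8: 8^(8 + 1) = 134217728; next = 134217727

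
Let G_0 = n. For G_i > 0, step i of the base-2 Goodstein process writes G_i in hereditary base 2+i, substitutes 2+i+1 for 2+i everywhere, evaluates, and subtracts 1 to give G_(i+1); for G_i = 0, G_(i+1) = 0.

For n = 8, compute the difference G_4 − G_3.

87085

G_0=8  [base 2] 2^(2 + 1)  →[2↦3]→  3^(3 + 1) = 81  −1 ⇒ G_1=80
G_1=80  [base 3] 2·3^3 + 2·3^2 + 2·3 + 2  →[3↦4]→  2·4^4 + 2·4^2 + 2·4 + 2 = 554  −1 ⇒ G_2=553
G_2=553  [base 4] 2·4^4 + 2·4^2 + 2·4 + 1  →[4↦5]→  2·5^5 + 2·5^2 + 2·5 + 1 = 6311  −1 ⇒ G_3=6310
G_3=6310  [base 5] 2·5^5 + 2·5^2 + 2·5  →[5↦6]→  2·6^6 + 2·6^2 + 2·6 = 93396  −1 ⇒ G_4=93395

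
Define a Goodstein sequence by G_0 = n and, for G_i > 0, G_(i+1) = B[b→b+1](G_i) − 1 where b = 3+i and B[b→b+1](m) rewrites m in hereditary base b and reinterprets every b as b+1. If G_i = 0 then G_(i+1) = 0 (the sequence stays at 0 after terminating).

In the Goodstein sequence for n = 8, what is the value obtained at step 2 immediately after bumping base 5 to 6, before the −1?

12

base 3: 8 = 2·3 + 2; at 4: 2·4 + 2 = 10; next = 9
base 4: 9 = 2·4 + 1; at 5: 2·5 + 1 = 11; next = 10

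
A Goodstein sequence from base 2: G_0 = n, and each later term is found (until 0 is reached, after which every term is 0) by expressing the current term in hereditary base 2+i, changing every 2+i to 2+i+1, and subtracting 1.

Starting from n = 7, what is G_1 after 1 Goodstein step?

30

base 2: 7 = 2^2 + 2 + 1; at 3: 3^3 + 3 + 1 = 31; next = 30
base 3: 30 = 3^3 + 3; at 4: 4^4 + 4 = 260; next = 259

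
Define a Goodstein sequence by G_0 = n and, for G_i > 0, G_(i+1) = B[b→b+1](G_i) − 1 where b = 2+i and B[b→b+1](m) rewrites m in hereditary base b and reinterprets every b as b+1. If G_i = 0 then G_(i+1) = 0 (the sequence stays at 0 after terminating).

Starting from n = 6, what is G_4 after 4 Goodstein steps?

(0) 6|_2 = 2^2 + 2 ↦ 3^3 + 3|_3 = 30 ⇒ 29
(1) 29|_3 = 3^3 + 2 ↦ 4^4 + 2|_4 = 258 ⇒ 257
(2) 257|_4 = 4^4 + 1 ↦ 5^5 + 1|_5 = 3126 ⇒ 3125
(3) 3125|_5 = 5^5 ↦ 6^6|_6 = 46656 ⇒ 46655
(4) 46655|_6 = 5·6^5 + 5·6^4 + 5·6^3 + 5·6^2 + 5·6 + 5 ↦ 5·7^5 + 5·7^4 + 5·7^3 + 5·7^2 + 5·7 + 5|_7 = 98040 ⇒ 98039

46655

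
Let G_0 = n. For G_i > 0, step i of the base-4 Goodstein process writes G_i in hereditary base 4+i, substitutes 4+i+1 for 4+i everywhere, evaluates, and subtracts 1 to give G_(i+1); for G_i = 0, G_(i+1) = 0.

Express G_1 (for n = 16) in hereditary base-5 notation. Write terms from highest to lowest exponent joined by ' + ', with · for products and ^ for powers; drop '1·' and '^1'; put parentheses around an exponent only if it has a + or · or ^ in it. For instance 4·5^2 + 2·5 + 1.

4·5 + 4

G_0 = 16. HB_4(16) = 4^2. Bump = 25. G_1 = 24.
G_1 = 24. HB_5(24) = 4·5 + 4. Bump = 28. G_2 = 27.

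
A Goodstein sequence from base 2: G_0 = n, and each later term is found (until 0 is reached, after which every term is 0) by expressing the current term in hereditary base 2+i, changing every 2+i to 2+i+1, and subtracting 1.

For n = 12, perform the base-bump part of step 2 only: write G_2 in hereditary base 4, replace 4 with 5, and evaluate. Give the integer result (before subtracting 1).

15686

(0) 12|_2 = 2^(2 + 1) + 2^2 ↦ 3^(3 + 1) + 3^3|_3 = 108 ⇒ 107
(1) 107|_3 = 3^(3 + 1) + 2·3^2 + 2·3 + 2 ↦ 4^(4 + 1) + 2·4^2 + 2·4 + 2|_4 = 1066 ⇒ 1065
(2) 1065|_4 = 4^(4 + 1) + 2·4^2 + 2·4 + 1 ↦ 5^(5 + 1) + 2·5^2 + 2·5 + 1|_5 = 15686 ⇒ 15685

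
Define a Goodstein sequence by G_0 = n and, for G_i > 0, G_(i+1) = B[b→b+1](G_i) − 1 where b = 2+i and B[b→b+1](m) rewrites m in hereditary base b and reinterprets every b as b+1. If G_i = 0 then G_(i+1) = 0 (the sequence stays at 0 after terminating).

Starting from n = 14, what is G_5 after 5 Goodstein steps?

(0) 14|_2 = 2^(2 + 1) + 2^2 + 2 ↦ 3^(3 + 1) + 3^3 + 3|_3 = 111 ⇒ 110
(1) 110|_3 = 3^(3 + 1) + 3^3 + 2 ↦ 4^(4 + 1) + 4^4 + 2|_4 = 1282 ⇒ 1281
(2) 1281|_4 = 4^(4 + 1) + 4^4 + 1 ↦ 5^(5 + 1) + 5^5 + 1|_5 = 18751 ⇒ 18750
(3) 18750|_5 = 5^(5 + 1) + 5^5 ↦ 6^(6 + 1) + 6^6|_6 = 326592 ⇒ 326591
(4) 326591|_6 = 6^(6 + 1) + 5·6^5 + 5·6^4 + 5·6^3 + 5·6^2 + 5·6 + 5 ↦ 7^(7 + 1) + 5·7^5 + 5·7^4 + 5·7^3 + 5·7^2 + 5·7 + 5|_7 = 5862841 ⇒ 5862840
(5) 5862840|_7 = 7^(7 + 1) + 5·7^5 + 5·7^4 + 5·7^3 + 5·7^2 + 5·7 + 4 ↦ 8^(8 + 1) + 5·8^5 + 5·8^4 + 5·8^3 + 5·8^2 + 5·8 + 4|_8 = 134404972 ⇒ 134404971

5862840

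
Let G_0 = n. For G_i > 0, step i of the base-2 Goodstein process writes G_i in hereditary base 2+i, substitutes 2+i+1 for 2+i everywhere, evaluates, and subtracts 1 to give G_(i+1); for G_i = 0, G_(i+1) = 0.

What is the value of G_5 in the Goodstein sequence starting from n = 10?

base 2: 10 = 2^(2 + 1) + 2; at 3: 3^(3 + 1) + 3 = 84; next = 83
base 3: 83 = 3^(3 + 1) + 2; at 4: 4^(4 + 1) + 2 = 1026; next = 1025
base 4: 1025 = 4^(4 + 1) + 1; at 5: 5^(5 + 1) + 1 = 15626; next = 15625
base 5: 15625 = 5^(5 + 1); at 6: 6^(6 + 1) = 279936; next = 279935
base 6: 279935 = 5·6^6 + 5·6^5 + 5·6^4 + 5·6^3 + 5·6^2 + 5·6 + 5; at 7: 5·7^7 + 5·7^5 + 5·7^4 + 5·7^3 + 5·7^2 + 5·7 + 5 = 4215755; next = 4215754
base 7: 4215754 = 5·7^7 + 5·7^5 + 5·7^4 + 5·7^3 + 5·7^2 + 5·7 + 4; at 8: 5·8^8 + 5·8^5 + 5·8^4 + 5·8^3 + 5·8^2 + 5·8 + 4 = 84073324; next = 84073323

4215754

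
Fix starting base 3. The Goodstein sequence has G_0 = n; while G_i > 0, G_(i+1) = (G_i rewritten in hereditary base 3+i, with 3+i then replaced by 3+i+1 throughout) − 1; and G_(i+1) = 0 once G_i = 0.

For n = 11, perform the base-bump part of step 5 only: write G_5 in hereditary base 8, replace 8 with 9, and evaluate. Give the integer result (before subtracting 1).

48

11 —HB3→ 3^2 + 2 —bump→ 4^2 + 2 = 18 —(−1)→ 17
17 —HB4→ 4^2 + 1 —bump→ 5^2 + 1 = 26 —(−1)→ 25
25 —HB5→ 5^2 —bump→ 6^2 = 36 —(−1)→ 35
35 —HB6→ 5·6 + 5 —bump→ 5·7 + 5 = 40 —(−1)→ 39
39 —HB7→ 5·7 + 4 —bump→ 5·8 + 4 = 44 —(−1)→ 43
43 —HB8→ 5·8 + 3 —bump→ 5·9 + 3 = 48 —(−1)→ 47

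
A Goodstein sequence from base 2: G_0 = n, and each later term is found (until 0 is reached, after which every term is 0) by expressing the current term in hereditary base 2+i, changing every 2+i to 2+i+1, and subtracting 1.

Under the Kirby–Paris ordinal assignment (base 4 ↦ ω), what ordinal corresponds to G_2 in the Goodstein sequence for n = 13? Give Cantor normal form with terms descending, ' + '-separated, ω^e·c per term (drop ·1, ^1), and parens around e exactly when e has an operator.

step 0: 13 = 2^(2 + 1) + 2^2 + 1; sub 3 for 2: 3^(3 + 1) + 3^3 + 1; = 109; G_1 = 109−1 = 108
step 1: 108 = 3^(3 + 1) + 3^3; sub 4 for 3: 4^(4 + 1) + 4^4; = 1280; G_2 = 1280−1 = 1279
step 2: 1279 = 4^(4 + 1) + 3·4^3 + 3·4^2 + 3·4 + 3; sub 5 for 4: 5^(5 + 1) + 3·5^3 + 3·5^2 + 3·5 + 3; = 16093; G_3 = 16093−1 = 16092

ω^(ω + 1) + ω^3·3 + ω^2·3 + ω·3 + 3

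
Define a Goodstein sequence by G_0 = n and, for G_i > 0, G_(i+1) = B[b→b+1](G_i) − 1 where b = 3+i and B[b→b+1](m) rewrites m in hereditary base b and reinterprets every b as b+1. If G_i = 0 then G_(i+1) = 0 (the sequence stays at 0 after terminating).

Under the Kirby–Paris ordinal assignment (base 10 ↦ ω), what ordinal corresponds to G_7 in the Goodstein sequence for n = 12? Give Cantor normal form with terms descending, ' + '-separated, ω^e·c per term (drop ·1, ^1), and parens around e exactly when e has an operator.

ω·7 + 5

step 0: 12 = 3^2 + 3; sub 4 for 3: 4^2 + 4; = 20; G_1 = 20−1 = 19
step 1: 19 = 4^2 + 3; sub 5 for 4: 5^2 + 3; = 28; G_2 = 28−1 = 27
step 2: 27 = 5^2 + 2; sub 6 for 5: 6^2 + 2; = 38; G_3 = 38−1 = 37
step 3: 37 = 6^2 + 1; sub 7 for 6: 7^2 + 1; = 50; G_4 = 50−1 = 49
step 4: 49 = 7^2; sub 8 for 7: 8^2; = 64; G_5 = 64−1 = 63
step 5: 63 = 7·8 + 7; sub 9 for 8: 7·9 + 7; = 70; G_6 = 70−1 = 69
step 6: 69 = 7·9 + 6; sub 10 for 9: 7·10 + 6; = 76; G_7 = 76−1 = 75
step 7: 75 = 7·10 + 5; sub 11 for 10: 7·11 + 5; = 82; G_8 = 82−1 = 81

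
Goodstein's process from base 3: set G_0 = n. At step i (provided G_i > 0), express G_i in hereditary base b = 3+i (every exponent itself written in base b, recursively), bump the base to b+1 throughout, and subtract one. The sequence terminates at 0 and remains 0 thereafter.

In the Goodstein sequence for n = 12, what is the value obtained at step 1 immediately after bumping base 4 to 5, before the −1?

28

base 3: 12 = 3^2 + 3; at 4: 4^2 + 4 = 20; next = 19
base 4: 19 = 4^2 + 3; at 5: 5^2 + 3 = 28; next = 27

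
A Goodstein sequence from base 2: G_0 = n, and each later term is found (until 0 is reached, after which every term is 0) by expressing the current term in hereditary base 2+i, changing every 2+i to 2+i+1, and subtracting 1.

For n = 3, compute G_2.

3

i=0: 3 = 2 + 1 (b=2); 2→3: 3 + 1 = 4; 4−1 = 3
i=1: 3 = 3 (b=3); 3→4: 4 = 4; 4−1 = 3
i=2: 3 = 3 (b=4); 4→5: 3 = 3; 3−1 = 2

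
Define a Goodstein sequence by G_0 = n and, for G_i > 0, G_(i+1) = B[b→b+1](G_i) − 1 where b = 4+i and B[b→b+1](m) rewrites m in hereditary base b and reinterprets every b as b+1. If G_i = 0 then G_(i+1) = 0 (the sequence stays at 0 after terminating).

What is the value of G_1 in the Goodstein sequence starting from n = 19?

base 4: 19 = 4^2 + 3; at 5: 5^2 + 3 = 28; next = 27
base 5: 27 = 5^2 + 2; at 6: 6^2 + 2 = 38; next = 37

27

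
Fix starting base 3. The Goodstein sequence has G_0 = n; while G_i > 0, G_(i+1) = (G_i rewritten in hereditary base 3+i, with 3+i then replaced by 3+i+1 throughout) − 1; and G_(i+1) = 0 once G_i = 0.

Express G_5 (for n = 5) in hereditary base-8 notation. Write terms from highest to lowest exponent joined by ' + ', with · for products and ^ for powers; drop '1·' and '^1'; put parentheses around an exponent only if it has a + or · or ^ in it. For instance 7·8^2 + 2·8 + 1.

step 0: 5 = 3 + 2; sub 4 for 3: 4 + 2; = 6; G_1 = 6−1 = 5
step 1: 5 = 4 + 1; sub 5 for 4: 5 + 1; = 6; G_2 = 6−1 = 5
step 2: 5 = 5; sub 6 for 5: 6; = 6; G_3 = 6−1 = 5
step 3: 5 = 5; sub 7 for 6: 5; = 5; G_4 = 5−1 = 4
step 4: 4 = 4; sub 8 for 7: 4; = 4; G_5 = 4−1 = 3
step 5: 3 = 3; sub 9 for 8: 3; = 3; G_6 = 3−1 = 2

3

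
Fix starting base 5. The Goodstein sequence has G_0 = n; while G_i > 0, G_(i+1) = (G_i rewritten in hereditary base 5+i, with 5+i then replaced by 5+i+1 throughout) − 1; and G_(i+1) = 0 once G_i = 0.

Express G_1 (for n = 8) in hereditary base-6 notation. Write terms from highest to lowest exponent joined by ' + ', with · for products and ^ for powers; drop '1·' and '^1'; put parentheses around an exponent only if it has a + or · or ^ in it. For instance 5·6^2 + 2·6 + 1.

step 0: 8 = 5 + 3; sub 6 for 5: 6 + 3; = 9; G_1 = 9−1 = 8
step 1: 8 = 6 + 2; sub 7 for 6: 7 + 2; = 9; G_2 = 9−1 = 8

6 + 2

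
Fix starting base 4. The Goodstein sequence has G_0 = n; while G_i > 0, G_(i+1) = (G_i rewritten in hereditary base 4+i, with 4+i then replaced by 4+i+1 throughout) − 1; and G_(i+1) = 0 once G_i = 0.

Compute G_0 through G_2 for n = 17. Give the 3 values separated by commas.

17, 25, 35

[0] 17 ≡ 4^2 + 1 (base 4). Lift 5: 26. −1: 25.
[1] 25 ≡ 5^2 (base 5). Lift 6: 36. −1: 35.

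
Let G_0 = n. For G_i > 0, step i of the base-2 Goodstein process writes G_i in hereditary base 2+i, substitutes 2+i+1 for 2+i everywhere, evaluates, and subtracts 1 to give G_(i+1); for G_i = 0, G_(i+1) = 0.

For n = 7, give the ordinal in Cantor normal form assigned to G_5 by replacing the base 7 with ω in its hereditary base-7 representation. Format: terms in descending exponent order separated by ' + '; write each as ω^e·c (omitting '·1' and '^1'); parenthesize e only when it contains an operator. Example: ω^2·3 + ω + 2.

ω^ω

(0) 7|_2 = 2^2 + 2 + 1 ↦ 3^3 + 3 + 1|_3 = 31 ⇒ 30
(1) 30|_3 = 3^3 + 3 ↦ 4^4 + 4|_4 = 260 ⇒ 259
(2) 259|_4 = 4^4 + 3 ↦ 5^5 + 3|_5 = 3128 ⇒ 3127
(3) 3127|_5 = 5^5 + 2 ↦ 6^6 + 2|_6 = 46658 ⇒ 46657
(4) 46657|_6 = 6^6 + 1 ↦ 7^7 + 1|_7 = 823544 ⇒ 823543
(5) 823543|_7 = 7^7 ↦ 8^8|_8 = 16777216 ⇒ 16777215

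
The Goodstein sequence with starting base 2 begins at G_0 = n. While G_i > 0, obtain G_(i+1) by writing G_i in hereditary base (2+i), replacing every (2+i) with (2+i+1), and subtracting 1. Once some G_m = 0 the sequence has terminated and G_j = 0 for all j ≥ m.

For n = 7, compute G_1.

base 2: 7 = 2^2 + 2 + 1; at 3: 3^3 + 3 + 1 = 31; next = 30
base 3: 30 = 3^3 + 3; at 4: 4^4 + 4 = 260; next = 259

30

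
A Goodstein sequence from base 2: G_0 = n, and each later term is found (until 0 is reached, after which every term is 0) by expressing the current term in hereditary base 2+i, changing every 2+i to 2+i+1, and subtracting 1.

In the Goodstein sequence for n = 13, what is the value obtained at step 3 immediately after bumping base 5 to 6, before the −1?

(0) 13|_2 = 2^(2 + 1) + 2^2 + 1 ↦ 3^(3 + 1) + 3^3 + 1|_3 = 109 ⇒ 108
(1) 108|_3 = 3^(3 + 1) + 3^3 ↦ 4^(4 + 1) + 4^4|_4 = 1280 ⇒ 1279
(2) 1279|_4 = 4^(4 + 1) + 3·4^3 + 3·4^2 + 3·4 + 3 ↦ 5^(5 + 1) + 3·5^3 + 3·5^2 + 3·5 + 3|_5 = 16093 ⇒ 16092
(3) 16092|_5 = 5^(5 + 1) + 3·5^3 + 3·5^2 + 3·5 + 2 ↦ 6^(6 + 1) + 3·6^3 + 3·6^2 + 3·6 + 2|_6 = 280712 ⇒ 280711

280712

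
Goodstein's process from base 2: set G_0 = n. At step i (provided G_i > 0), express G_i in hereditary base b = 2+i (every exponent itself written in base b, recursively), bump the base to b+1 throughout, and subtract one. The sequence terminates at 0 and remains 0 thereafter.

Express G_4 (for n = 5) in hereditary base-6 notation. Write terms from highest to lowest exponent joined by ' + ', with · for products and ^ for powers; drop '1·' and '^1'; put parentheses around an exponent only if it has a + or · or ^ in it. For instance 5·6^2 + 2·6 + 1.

3·6^3 + 3·6^2 + 3·6 + 1

5 —HB2→ 2^2 + 1 —bump→ 3^3 + 1 = 28 —(−1)→ 27
27 —HB3→ 3^3 —bump→ 4^4 = 256 —(−1)→ 255
255 —HB4→ 3·4^3 + 3·4^2 + 3·4 + 3 —bump→ 3·5^3 + 3·5^2 + 3·5 + 3 = 468 —(−1)→ 467
467 —HB5→ 3·5^3 + 3·5^2 + 3·5 + 2 —bump→ 3·6^3 + 3·6^2 + 3·6 + 2 = 776 —(−1)→ 775
775 —HB6→ 3·6^3 + 3·6^2 + 3·6 + 1 —bump→ 3·7^3 + 3·7^2 + 3·7 + 1 = 1198 —(−1)→ 1197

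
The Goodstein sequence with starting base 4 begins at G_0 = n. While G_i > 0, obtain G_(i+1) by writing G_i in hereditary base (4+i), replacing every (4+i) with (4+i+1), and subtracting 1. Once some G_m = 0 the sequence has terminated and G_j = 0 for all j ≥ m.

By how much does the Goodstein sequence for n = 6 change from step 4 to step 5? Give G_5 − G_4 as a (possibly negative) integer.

step 0: 6 = 4 + 2; sub 5 for 4: 5 + 2; = 7; G_1 = 7−1 = 6
step 1: 6 = 5 + 1; sub 6 for 5: 6 + 1; = 7; G_2 = 7−1 = 6
step 2: 6 = 6; sub 7 for 6: 7; = 7; G_3 = 7−1 = 6
step 3: 6 = 6; sub 8 for 7: 6; = 6; G_4 = 6−1 = 5
step 4: 5 = 5; sub 9 for 8: 5; = 5; G_5 = 5−1 = 4

-1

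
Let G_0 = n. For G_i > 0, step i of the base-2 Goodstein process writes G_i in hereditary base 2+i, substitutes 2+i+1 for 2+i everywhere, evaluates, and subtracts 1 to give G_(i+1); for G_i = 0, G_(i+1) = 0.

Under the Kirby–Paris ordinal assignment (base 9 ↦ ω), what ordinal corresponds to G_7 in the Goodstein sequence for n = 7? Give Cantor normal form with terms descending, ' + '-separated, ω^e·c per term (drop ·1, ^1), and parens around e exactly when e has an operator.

G_0 = 7. HB_2(7) = 2^2 + 2 + 1. Bump = 31. G_1 = 30.
G_1 = 30. HB_3(30) = 3^3 + 3. Bump = 260. G_2 = 259.
G_2 = 259. HB_4(259) = 4^4 + 3. Bump = 3128. G_3 = 3127.
G_3 = 3127. HB_5(3127) = 5^5 + 2. Bump = 46658. G_4 = 46657.
G_4 = 46657. HB_6(46657) = 6^6 + 1. Bump = 823544. G_5 = 823543.
G_5 = 823543. HB_7(823543) = 7^7. Bump = 16777216. G_6 = 16777215.
G_6 = 16777215. HB_8(16777215) = 7·8^7 + 7·8^6 + 7·8^5 + 7·8^4 + 7·8^3 + 7·8^2 + 7·8 + 7. Bump = 37665880. G_7 = 37665879.
G_7 = 37665879. HB_9(37665879) = 7·9^7 + 7·9^6 + 7·9^5 + 7·9^4 + 7·9^3 + 7·9^2 + 7·9 + 6. Bump = 77777776. G_8 = 77777775.

ω^7·7 + ω^6·7 + ω^5·7 + ω^4·7 + ω^3·7 + ω^2·7 + ω·7 + 6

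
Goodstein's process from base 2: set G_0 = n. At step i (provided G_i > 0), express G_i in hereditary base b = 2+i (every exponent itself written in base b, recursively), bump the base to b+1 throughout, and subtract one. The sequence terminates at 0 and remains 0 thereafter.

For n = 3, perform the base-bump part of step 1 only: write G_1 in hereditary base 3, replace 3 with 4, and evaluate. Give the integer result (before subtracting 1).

step 0: 3 = 2 + 1; sub 3 for 2: 3 + 1; = 4; G_1 = 4−1 = 3
step 1: 3 = 3; sub 4 for 3: 4; = 4; G_2 = 4−1 = 3

4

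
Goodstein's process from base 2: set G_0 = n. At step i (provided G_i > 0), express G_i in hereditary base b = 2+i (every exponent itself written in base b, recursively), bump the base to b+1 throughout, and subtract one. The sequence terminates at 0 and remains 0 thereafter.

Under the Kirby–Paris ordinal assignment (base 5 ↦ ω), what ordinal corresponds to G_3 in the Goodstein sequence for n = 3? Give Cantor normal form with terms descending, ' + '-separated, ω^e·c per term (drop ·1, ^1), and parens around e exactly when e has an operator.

2

base 2: 3 = 2 + 1; at 3: 3 + 1 = 4; next = 3
base 3: 3 = 3; at 4: 4 = 4; next = 3
base 4: 3 = 3; at 5: 3 = 3; next = 2
base 5: 2 = 2; at 6: 2 = 2; next = 1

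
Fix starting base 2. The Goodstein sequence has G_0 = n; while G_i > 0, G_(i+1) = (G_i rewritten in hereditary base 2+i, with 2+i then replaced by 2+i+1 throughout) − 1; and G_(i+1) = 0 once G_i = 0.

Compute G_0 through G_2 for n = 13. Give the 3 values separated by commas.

13, 108, 1279

G_0 = 13. HB_2(13) = 2^(2 + 1) + 2^2 + 1. Bump = 109. G_1 = 108.
G_1 = 108. HB_3(108) = 3^(3 + 1) + 3^3. Bump = 1280. G_2 = 1279.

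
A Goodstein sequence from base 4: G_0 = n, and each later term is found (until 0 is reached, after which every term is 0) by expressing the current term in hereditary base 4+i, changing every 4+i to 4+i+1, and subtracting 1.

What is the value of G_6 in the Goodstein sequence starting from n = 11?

step 0: 11 = 2·4 + 3; sub 5 for 4: 2·5 + 3; = 13; G_1 = 13−1 = 12
step 1: 12 = 2·5 + 2; sub 6 for 5: 2·6 + 2; = 14; G_2 = 14−1 = 13
step 2: 13 = 2·6 + 1; sub 7 for 6: 2·7 + 1; = 15; G_3 = 15−1 = 14
step 3: 14 = 2·7; sub 8 for 7: 2·8; = 16; G_4 = 16−1 = 15
step 4: 15 = 8 + 7; sub 9 for 8: 9 + 7; = 16; G_5 = 16−1 = 15
step 5: 15 = 9 + 6; sub 10 for 9: 10 + 6; = 16; G_6 = 16−1 = 15
step 6: 15 = 10 + 5; sub 11 for 10: 11 + 5; = 16; G_7 = 16−1 = 15

15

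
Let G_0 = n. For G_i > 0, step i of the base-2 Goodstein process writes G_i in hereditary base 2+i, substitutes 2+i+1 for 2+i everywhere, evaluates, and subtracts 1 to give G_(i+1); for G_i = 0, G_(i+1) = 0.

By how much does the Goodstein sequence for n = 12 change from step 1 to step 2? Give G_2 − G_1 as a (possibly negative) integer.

G_0 = 12. HB_2(12) = 2^(2 + 1) + 2^2. Bump = 108. G_1 = 107.
G_1 = 107. HB_3(107) = 3^(3 + 1) + 2·3^2 + 2·3 + 2. Bump = 1066. G_2 = 1065.

958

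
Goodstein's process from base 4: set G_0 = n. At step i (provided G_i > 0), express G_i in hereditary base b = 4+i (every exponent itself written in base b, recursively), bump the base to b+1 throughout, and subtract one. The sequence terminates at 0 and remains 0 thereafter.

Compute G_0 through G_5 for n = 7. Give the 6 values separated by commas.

7, 7, 7, 7, 7, 6

G_0=7  [base 4] 4 + 3  →[4↦5]→  5 + 3 = 8  −1 ⇒ G_1=7
G_1=7  [base 5] 5 + 2  →[5↦6]→  6 + 2 = 8  −1 ⇒ G_2=7
G_2=7  [base 6] 6 + 1  →[6↦7]→  7 + 1 = 8  −1 ⇒ G_3=7
G_3=7  [base 7] 7  →[7↦8]→  8 = 8  −1 ⇒ G_4=7
G_4=7  [base 8] 7  →[8↦9]→  7 = 7  −1 ⇒ G_5=6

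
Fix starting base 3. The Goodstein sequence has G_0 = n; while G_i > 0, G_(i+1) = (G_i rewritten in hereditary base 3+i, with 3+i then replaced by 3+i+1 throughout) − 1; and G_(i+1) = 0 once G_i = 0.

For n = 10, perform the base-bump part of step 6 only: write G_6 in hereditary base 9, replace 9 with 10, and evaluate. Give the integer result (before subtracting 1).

40

[0] 10 ≡ 3^2 + 1 (base 3). Lift 4: 17. −1: 16.
[1] 16 ≡ 4^2 (base 4). Lift 5: 25. −1: 24.
[2] 24 ≡ 4·5 + 4 (base 5). Lift 6: 28. −1: 27.
[3] 27 ≡ 4·6 + 3 (base 6). Lift 7: 31. −1: 30.
[4] 30 ≡ 4·7 + 2 (base 7). Lift 8: 34. −1: 33.
[5] 33 ≡ 4·8 + 1 (base 8). Lift 9: 37. −1: 36.
[6] 36 ≡ 4·9 (base 9). Lift 10: 40. −1: 39.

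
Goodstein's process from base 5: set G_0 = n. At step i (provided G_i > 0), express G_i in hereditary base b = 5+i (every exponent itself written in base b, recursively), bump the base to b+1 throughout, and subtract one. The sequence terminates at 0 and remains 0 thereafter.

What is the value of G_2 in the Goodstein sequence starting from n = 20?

20 —HB5→ 4·5 —bump→ 4·6 = 24 —(−1)→ 23
23 —HB6→ 3·6 + 5 —bump→ 3·7 + 5 = 26 —(−1)→ 25

25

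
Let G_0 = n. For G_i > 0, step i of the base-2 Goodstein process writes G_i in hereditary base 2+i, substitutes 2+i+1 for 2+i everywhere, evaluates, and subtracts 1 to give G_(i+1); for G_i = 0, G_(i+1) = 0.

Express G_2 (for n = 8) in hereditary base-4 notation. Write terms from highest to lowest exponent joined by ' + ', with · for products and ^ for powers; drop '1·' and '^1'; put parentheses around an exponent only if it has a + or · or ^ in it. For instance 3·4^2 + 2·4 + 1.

2·4^4 + 2·4^2 + 2·4 + 1

base 2: 8 = 2^(2 + 1); at 3: 3^(3 + 1) = 81; next = 80
base 3: 80 = 2·3^3 + 2·3^2 + 2·3 + 2; at 4: 2·4^4 + 2·4^2 + 2·4 + 2 = 554; next = 553
base 4: 553 = 2·4^4 + 2·4^2 + 2·4 + 1; at 5: 2·5^5 + 2·5^2 + 2·5 + 1 = 6311; next = 6310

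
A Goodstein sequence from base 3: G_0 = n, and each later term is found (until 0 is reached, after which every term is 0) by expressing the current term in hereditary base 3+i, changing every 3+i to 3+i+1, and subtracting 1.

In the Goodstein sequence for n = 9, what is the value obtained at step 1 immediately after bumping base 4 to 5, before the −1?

[0] 9 ≡ 3^2 (base 3). Lift 4: 16. −1: 15.
[1] 15 ≡ 3·4 + 3 (base 4). Lift 5: 18. −1: 17.

18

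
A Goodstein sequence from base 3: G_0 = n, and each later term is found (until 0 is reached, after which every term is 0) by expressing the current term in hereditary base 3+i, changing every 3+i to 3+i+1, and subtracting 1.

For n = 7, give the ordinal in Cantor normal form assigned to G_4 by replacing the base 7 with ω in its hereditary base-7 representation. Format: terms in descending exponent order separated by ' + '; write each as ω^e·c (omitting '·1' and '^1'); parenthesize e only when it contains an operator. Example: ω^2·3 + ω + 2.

G_0 = 7. HB_3(7) = 2·3 + 1. Bump = 9. G_1 = 8.
G_1 = 8. HB_4(8) = 2·4. Bump = 10. G_2 = 9.
G_2 = 9. HB_5(9) = 5 + 4. Bump = 10. G_3 = 9.
G_3 = 9. HB_6(9) = 6 + 3. Bump = 10. G_4 = 9.
G_4 = 9. HB_7(9) = 7 + 2. Bump = 10. G_5 = 9.

ω + 2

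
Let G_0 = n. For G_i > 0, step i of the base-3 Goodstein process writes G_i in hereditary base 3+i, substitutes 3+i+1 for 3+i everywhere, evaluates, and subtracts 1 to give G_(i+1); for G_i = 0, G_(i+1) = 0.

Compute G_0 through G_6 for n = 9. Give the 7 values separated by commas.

i=0: 9 = 3^2 (b=3); 3→4: 4^2 = 16; 16−1 = 15
i=1: 15 = 3·4 + 3 (b=4); 4→5: 3·5 + 3 = 18; 18−1 = 17
i=2: 17 = 3·5 + 2 (b=5); 5→6: 3·6 + 2 = 20; 20−1 = 19
i=3: 19 = 3·6 + 1 (b=6); 6→7: 3·7 + 1 = 22; 22−1 = 21
i=4: 21 = 3·7 (b=7); 7→8: 3·8 = 24; 24−1 = 23
i=5: 23 = 2·8 + 7 (b=8); 8→9: 2·9 + 7 = 25; 25−1 = 24

9, 15, 17, 19, 21, 23, 24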